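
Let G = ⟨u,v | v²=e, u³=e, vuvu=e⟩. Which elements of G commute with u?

⟨u⟩ ⊆ C_G(u) since powers of u commute with u; so |C_G(u)| ≥ |⟨u⟩| = 3.
By orbit–stabilizer, |C_G(u)| = |G| / |conj. class of u| = 6 / 2 = 3.
The 3 elements commuting with u are {e, u, u²}.

Answer: {e, u, u²}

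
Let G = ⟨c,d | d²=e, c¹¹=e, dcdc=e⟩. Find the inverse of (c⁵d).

The order of (c⁵d) is 2 (smallest k with (c⁵d)ᵏ = e), so (c⁵d)⁻¹ = (c⁵d)¹ = c⁵d.
Check: (c⁵d) · (c⁵d) → (c⁵d) · c⁵ = d;   d · d = e, giving e as required.

Answer: c⁵d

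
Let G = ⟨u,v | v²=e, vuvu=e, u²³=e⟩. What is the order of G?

Enumerate words in the generators, reducing via the relations: the distinct elements are
  {e, u, v, uv, u², u³, u⁴, u⁵, u⁶, u⁷, u⁸, u⁹, u²v, u²², u²¹, u²⁰, u³v, u¹², u¹³, u¹¹, u¹⁰, u¹⁴, u¹⁵, u¹⁶, u¹⁷, u¹⁸, u¹⁹, u⁴v, u⁵v, u⁶v, u⁷v, u⁸v, u⁹v, u²²v, u²¹v, u²⁰v, u¹²v, u¹³v, u¹¹v, u¹⁰v, u¹⁴v, u¹⁵v, u¹⁶v, u¹⁷v, u¹⁸v, u¹⁹v}.
No further products give new elements, so |G| = 46.

Answer: 46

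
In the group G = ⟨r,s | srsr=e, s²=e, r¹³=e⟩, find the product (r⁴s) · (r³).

Compute (r⁴s) · (r³) by multiplying left to right and reducing via the relations at each step:
  (r⁴s) · r³ = rs

Answer: rs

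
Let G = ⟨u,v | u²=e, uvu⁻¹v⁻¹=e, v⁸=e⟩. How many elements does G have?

Enumerate words in the generators, reducing via the relations: the distinct elements are
  {e, u, v, uv, v², v³, v⁴, v⁵, v⁶, v⁷, uv², uv³, uv⁴, uv⁵, uv⁶, uv⁷}.
No further products give new elements, so |G| = 16.

Answer: 16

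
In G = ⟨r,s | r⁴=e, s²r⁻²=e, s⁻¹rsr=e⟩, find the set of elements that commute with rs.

⟨rs⟩ ⊆ C_G(rs) since powers of rs commute with rs; so |C_G(rs)| ≥ |⟨rs⟩| = 4.
By orbit–stabilizer, |C_G(rs)| = |G| / |conj. class of rs| = 8 / 2 = 4.
The 4 elements commuting with rs are {e, r², rs, rs⁻¹}.

Answer: {e, r², rs, rs⁻¹}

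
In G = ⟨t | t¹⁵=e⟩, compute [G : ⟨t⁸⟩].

First find ord(t⁸) by computing successive powers:
  (t⁸)¹ = t⁸, (t⁸)² = t, (t⁸)³ = t⁹, (t⁸)⁴ = t², (t⁸)⁵ = t¹⁰, (t⁸)⁶ = t³, (t⁸)⁷ = t¹¹, (t⁸)⁸ = t⁴, (t⁸)⁹ = t¹², (t⁸)¹⁰ = t⁵, (t⁸)¹¹ = t¹³, (t⁸)¹² = t⁶, (t⁸)¹³ = t¹⁴, (t⁸)¹⁴ = t⁷, (t⁸)¹⁵ = e.
So |⟨t⁸⟩| = ord(t⁸) = 15. With |G| = 15, by Lagrange [G : ⟨t⁸⟩] = 15/15 = 1.

Answer: 1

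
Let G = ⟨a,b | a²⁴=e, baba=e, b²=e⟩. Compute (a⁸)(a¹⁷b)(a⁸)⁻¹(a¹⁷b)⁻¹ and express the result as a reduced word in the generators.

[(a⁸), (a¹⁷b)] = (a⁸)·(a¹⁷b)·(a⁸)⁻¹·(a¹⁷b)⁻¹.
  (a⁸) · (a¹⁷b) = ab
  (ab) · (a¹⁶) = a⁹b
  (a⁹b) · (a¹⁷b) = a¹⁶

Answer: a¹⁶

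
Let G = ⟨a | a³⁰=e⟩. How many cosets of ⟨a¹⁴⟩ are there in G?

First find ord(a¹⁴) by computing successive powers:
  (a¹⁴)¹ = a¹⁴, (a¹⁴)² = a²⁸, (a¹⁴)³ = a¹², (a¹⁴)⁴ = a²⁶, (a¹⁴)⁵ = a¹⁰, (a¹⁴)⁶ = a²⁴, (a¹⁴)⁷ = a⁸, (a¹⁴)⁸ = a²², (a¹⁴)⁹ = a⁶, (a¹⁴)¹⁰ = a²⁰, (a¹⁴)¹¹ = a⁴, (a¹⁴)¹² = a¹⁸, (a¹⁴)¹³ = a², (a¹⁴)¹⁴ = a¹⁶, (a¹⁴)¹⁵ = e.
So |⟨a¹⁴⟩| = ord(a¹⁴) = 15. With |G| = 30, by Lagrange [G : ⟨a¹⁴⟩] = 30/15 = 2.

Answer: 2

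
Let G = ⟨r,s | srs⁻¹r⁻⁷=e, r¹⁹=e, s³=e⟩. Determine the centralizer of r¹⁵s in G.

⟨r¹⁵s⟩ ⊆ C_G(r¹⁵s) since powers of r¹⁵s commute with r¹⁵s; so |C_G(r¹⁵s)| ≥ |⟨r¹⁵s⟩| = 3.
By orbit–stabilizer, |C_G(r¹⁵s)| = |G| / |conj. class of r¹⁵s| = 57 / 19 = 3.
The 3 elements commuting with r¹⁵s are {e, r⁶s², r¹⁵s}.

Answer: {e, r⁶s², r¹⁵s}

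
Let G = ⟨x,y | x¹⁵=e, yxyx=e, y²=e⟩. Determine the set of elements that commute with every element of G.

An element z ∈ Z(G) iff z commutes with every generator.
For example e is central: e·x = x = x·e; e·y = y = y·e.
Whereas x ∉ Z(G) since x·y = xy ≠ x¹⁴y = y·x.
Checking each of the 30 elements this way gives Z(G) = {e}, of order 1.

Answer: {e}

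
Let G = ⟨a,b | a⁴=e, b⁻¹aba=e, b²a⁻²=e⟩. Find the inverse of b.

The order of b is 4 (smallest k with bᵏ = e), so b⁻¹ = b³ = b⁻¹.
Check: b · (b⁻¹) → b · b⁻¹ = e, giving e as required.

Answer: b⁻¹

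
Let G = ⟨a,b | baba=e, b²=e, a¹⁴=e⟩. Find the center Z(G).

An element z ∈ Z(G) iff z commutes with every generator.
For example a⁷ is central: (a⁷)·a = a⁸ = a·(a⁷); (a⁷)·b = a⁷b = b·(a⁷).
Whereas a ∉ Z(G) since a·b = ab ≠ a¹³b = b·a.
Checking each of the 28 elements this way gives Z(G) = {e, a⁷}, of order 2.

Answer: {e, a⁷}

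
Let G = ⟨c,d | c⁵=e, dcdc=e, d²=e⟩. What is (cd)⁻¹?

The order of (cd) is 2 (smallest k with (cd)ᵏ = e), so (cd)⁻¹ = (cd)¹ = cd.
Check: (cd) · (cd) → (cd) · c = d;   d · d = e, giving e as required.

Answer: cd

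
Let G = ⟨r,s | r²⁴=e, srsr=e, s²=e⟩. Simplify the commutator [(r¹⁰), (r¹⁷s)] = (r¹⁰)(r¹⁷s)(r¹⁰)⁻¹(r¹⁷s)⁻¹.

[(r¹⁰), (r¹⁷s)] = (r¹⁰)·(r¹⁷s)·(r¹⁰)⁻¹·(r¹⁷s)⁻¹.
  (r¹⁰) · (r¹⁷s) = r³s
  (r³s) · (r¹⁴) = r¹³s
  (r¹³s) · (r¹⁷s) = r²⁰

Answer: r²⁰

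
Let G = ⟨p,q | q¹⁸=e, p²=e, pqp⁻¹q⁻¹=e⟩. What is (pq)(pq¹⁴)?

Compute (pq) · (pq¹⁴) by multiplying left to right and reducing via the relations at each step:
  (pq) · p = q
  q · q¹⁴ = q¹⁵

Answer: q¹⁵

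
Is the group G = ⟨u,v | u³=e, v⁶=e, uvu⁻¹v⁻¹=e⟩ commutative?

Each pair of generators commutes: u·v = uv = v·u. Since the generators pairwise commute, every element of G commutes with every other, so G is abelian.

Answer: Yes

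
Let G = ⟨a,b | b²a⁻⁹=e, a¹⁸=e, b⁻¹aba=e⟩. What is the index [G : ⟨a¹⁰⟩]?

First find ord(a¹⁰) by computing successive powers:
  (a¹⁰)¹ = a¹⁰, (a¹⁰)² = a², (a¹⁰)³ = a¹², (a¹⁰)⁴ = a⁴, (a¹⁰)⁵ = a¹⁴, (a¹⁰)⁶ = a⁶, (a¹⁰)⁷ = a¹⁶, (a¹⁰)⁸ = a⁸, (a¹⁰)⁹ = e.
So |⟨a¹⁰⟩| = ord(a¹⁰) = 9. With |G| = 36, by Lagrange [G : ⟨a¹⁰⟩] = 36/9 = 4.

Answer: 4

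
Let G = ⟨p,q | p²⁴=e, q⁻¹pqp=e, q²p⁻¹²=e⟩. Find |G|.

Enumerate words in the generators, reducing via the relations: the distinct elements are
  {e, p, q, pq, p², p³, p⁴, p⁵, p⁶, p⁷, p⁸, p⁹, p²q, p²², p²³, p²¹, p²⁰, p³q, p¹², p¹³, p¹¹, p¹⁰, p¹⁴, p¹⁵, p¹⁶, p¹⁷, p¹⁸, p¹⁹, p⁴q, p⁵q, p⁶q, p⁷q, p⁸q, p⁹q, q⁻¹, pq⁻¹, p¹¹q, p¹⁰q, p²q⁻¹, p³q⁻¹, p⁴q⁻¹, p⁵q⁻¹, p⁶q⁻¹, p⁷q⁻¹, p⁸q⁻¹, p⁹q⁻¹, p¹¹q⁻¹, p¹⁰q⁻¹}.
No further products give new elements, so |G| = 48.

Answer: 48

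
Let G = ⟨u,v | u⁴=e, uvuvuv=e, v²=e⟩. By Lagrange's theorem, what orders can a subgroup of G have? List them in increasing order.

|G| = 24 = 2³ · 3. By Lagrange's theorem the order of any subgroup divides 24; the divisors of 24 are 1, 2, 3, 4, 6, 8, 12, 24.

Answer: 1, 2, 3, 4, 6, 8, 12, 24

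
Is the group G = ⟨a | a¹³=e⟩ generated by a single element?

|G| = 13. The element a has order 13 (its powers give 13 distinct elements), so ⟨a⟩ = G and G is cyclic.

Answer: Yes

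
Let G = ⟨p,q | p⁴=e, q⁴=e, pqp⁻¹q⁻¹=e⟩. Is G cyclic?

|G| = 16, but the maximum element order in G is 4 < 16. No single element generates all of G, so G is not cyclic.

Answer: No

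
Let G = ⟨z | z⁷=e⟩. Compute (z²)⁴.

Compute successive powers of (z²), reducing at each step:
  (z²)²: (z²) · z² = z⁴
  (z²)³: (z⁴) · z² = z⁶
  (z²)⁴: (z⁶) · z² = z

Answer: z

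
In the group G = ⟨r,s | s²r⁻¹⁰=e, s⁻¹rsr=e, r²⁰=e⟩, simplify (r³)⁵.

Compute successive powers of (r³), reducing at each step:
  (r³)²: (r³) · r³ = r⁶
  (r³)³: (r⁶) · r³ = r⁹
  (r³)⁴: (r⁹) · r³ = r¹²
  (r³)⁵: (r¹²) · r³ = r¹⁵

Answer: r¹⁵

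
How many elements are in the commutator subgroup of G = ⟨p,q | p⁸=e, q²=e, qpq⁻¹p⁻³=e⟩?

G' = [G, G] is generated by all commutators. The generator-pair commutators are: [p, q] = p⁶.
The subgroup they normally generate is {e, p², p⁴, p⁶}, of order 4.
Check: |G/G'| = 16/4 = 4 is the order of the abelianisation.

Answer: 4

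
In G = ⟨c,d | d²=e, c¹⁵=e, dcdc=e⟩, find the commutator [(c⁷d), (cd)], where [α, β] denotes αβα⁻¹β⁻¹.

[(c⁷d), (cd)] = (c⁷d)·(cd)·(c⁷d)⁻¹·(cd)⁻¹.
  (c⁷d) · (cd) = c⁶
  (c⁶) · (c⁷d) = c¹³d
  (c¹³d) · (cd) = c¹²

Answer: c¹²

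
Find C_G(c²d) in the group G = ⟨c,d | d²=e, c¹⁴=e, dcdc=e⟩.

⟨c²d⟩ ⊆ C_G(c²d) since powers of c²d commute with c²d; so |C_G(c²d)| ≥ |⟨c²d⟩| = 2.
By orbit–stabilizer, |C_G(c²d)| = |G| / |conj. class of c²d| = 28 / 7 = 4.
The 4 elements commuting with c²d are {e, c⁷, c²d, c⁹d}.

Answer: {e, c⁷, c²d, c⁹d}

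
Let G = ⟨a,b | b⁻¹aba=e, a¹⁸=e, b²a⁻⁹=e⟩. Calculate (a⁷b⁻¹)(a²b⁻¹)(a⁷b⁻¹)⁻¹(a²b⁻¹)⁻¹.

[(a⁷b⁻¹), (a²b⁻¹)] = (a⁷b⁻¹)·(a²b⁻¹)·(a⁷b⁻¹)⁻¹·(a²b⁻¹)⁻¹.
  (a⁷b⁻¹) · (a²b⁻¹) = a¹⁴
  (a¹⁴) · (a⁷b) = a³b
  (a³b) · (a²b) = a¹⁰

Answer: a¹⁰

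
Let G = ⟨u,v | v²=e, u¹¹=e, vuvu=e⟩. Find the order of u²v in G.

Compute successive powers until reaching e:
  (u²v)¹ = u²v, (u²v)² = e.
The smallest positive k with (u²v)ᵏ = e is 2.

Answer: 2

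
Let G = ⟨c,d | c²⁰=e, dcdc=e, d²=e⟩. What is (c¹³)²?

Compute successive powers of (c¹³), reducing at each step:
  (c¹³)²: (c¹³) · c¹³ = c⁶

Answer: c⁶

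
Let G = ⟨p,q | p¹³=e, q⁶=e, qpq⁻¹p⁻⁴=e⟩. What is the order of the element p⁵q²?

Compute successive powers until reaching e:
  (p⁵q²)¹ = p⁵q², (p⁵q²)² = p⁷q⁴, (p⁵q²)³ = e.
The smallest positive k with (p⁵q²)ᵏ = e is 3.

Answer: 3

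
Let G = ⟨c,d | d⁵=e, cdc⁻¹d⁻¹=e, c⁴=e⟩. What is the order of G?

Enumerate words in the generators, reducing via the relations: the distinct elements are
  {c, d, e, cd, c², c³, d², d³, d⁴, cd², cd³, cd⁴, c²d, c³d, c²d², c²d³, c²d⁴, c³d², c³d³, c³d⁴}.
No further products give new elements, so |G| = 20.

Answer: 20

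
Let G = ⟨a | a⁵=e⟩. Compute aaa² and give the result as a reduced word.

Multiply left to right, reducing at each step:
  a · a = a²
  (a²) · a² = a⁴

Answer: a⁴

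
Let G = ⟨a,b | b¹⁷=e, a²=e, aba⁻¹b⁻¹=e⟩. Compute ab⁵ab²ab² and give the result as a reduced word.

Multiply left to right, reducing at each step:
  a · b⁵ = ab⁵
  (ab⁵) · a = b⁵
  (b⁵) · b² = b⁷
  (b⁷) · a = ab⁷
  (ab⁷) · b² = ab⁹

Answer: ab⁹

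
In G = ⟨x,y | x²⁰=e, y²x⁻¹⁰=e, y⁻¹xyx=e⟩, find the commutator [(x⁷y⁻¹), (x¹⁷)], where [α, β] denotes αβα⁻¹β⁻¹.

[(x⁷y⁻¹), (x¹⁷)] = (x⁷y⁻¹)·(x¹⁷)·(x⁷y⁻¹)⁻¹·(x¹⁷)⁻¹.
  (x⁷y⁻¹) · (x¹⁷) = y
  y · (x⁷y) = x³
  (x³) · (x³) = x⁶

Answer: x⁶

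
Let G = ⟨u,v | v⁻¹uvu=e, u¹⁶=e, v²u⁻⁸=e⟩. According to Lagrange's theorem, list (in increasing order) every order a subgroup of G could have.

|G| = 32 = 2⁵. By Lagrange's theorem the order of any subgroup divides 32; the divisors of 32 are 1, 2, 4, 8, 16, 32.

Answer: 1, 2, 4, 8, 16, 32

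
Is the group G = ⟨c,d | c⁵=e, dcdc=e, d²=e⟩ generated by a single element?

Every cyclic group is abelian. But c·d = cd while d·c = c⁴d, so c·d ≠ d·c and G is not abelian. Hence G is not cyclic.

Answer: No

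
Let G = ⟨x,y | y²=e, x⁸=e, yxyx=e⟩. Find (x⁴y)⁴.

Compute successive powers of (x⁴y), reducing at each step:
  (x⁴y)²: (x⁴y) · x⁴ = y;   y · y = e
  (x⁴y)³: e · x⁴ = x⁴;   (x⁴) · y = x⁴y
  (x⁴y)⁴: (x⁴y) · x⁴ = y;   y · y = e

Answer: e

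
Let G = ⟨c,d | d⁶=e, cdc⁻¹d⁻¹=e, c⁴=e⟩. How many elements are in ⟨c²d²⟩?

|⟨c²d²⟩| equals the order of c²d². Compute successive powers until reaching e:
  (c²d²)¹ = c²d², (c²d²)² = d⁴, (c²d²)³ = c², (c²d²)⁴ = d², (c²d²)⁵ = c²d⁴, (c²d²)⁶ = e.
The smallest positive k with (c²d²)ᵏ = e is 6, so |⟨c²d²⟩| = 6.

Answer: 6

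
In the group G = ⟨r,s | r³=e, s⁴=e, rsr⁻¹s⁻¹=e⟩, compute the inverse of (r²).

The order of (r²) is 3 (smallest k with (r²)ᵏ = e), so (r²)⁻¹ = (r²)² = r.
Check: (r²) · r → (r²) · r = e, giving e as required.

Answer: r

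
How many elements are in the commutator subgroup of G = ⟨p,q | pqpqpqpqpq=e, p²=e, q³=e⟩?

G' = [G, G] is generated by all commutators. The generator-pair commutators are: [p, q] = pqpq².
The subgroup they normally generate is {e, p, q, q², pq, pqp, pqpq, pqpqp, q²pq²p, q²pq², q²p, pq², qp, qpq, qpqp, pq²pq²p, pq²pq², pq²p, q²pq, q²pqp, q²pqpq, qpq²pq², qpq²p, qpq², pqpq², pq²pq, pq²pqp, pq²pqpq, pqpq²pq², pqpq²p, q²pq²pq, pqpq²pq, pqpq²pqp, pqpq²pqpq, q²pq²pqpq², q²pq²pqp, q²pq²pqpq, q²pqpq²pq², q²pqpq²p, q²pqpq², qpqpq², qpq²pq, qpq²pqp, qpq²pqpq, qpqpq²pq², qpqpq²p, qpqpq²pq, pq²pqpq²pq², pq²pqpq²p, pq²pqpq², q²pqpq²pq, q²pqpq²pqp, qpq²pqpq²p, qpq²pqpq², pq²pqpq²pq, pq²pqpq²pqp, pqpq²pqpq²p, pqpq²pqpq², pqpq²pqpq²pq, qpq²pqpq²pq}, of order 60.
Check: |G/G'| = 60/60 = 1 is the order of the abelianisation.

Answer: 60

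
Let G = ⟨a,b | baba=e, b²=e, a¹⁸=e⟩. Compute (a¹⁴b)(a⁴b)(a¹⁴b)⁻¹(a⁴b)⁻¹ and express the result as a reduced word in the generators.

[(a¹⁴b), (a⁴b)] = (a¹⁴b)·(a⁴b)·(a¹⁴b)⁻¹·(a⁴b)⁻¹.
  (a¹⁴b) · (a⁴b) = a¹⁰
  (a¹⁰) · (a¹⁴b) = a⁶b
  (a⁶b) · (a⁴b) = a²

Answer: a²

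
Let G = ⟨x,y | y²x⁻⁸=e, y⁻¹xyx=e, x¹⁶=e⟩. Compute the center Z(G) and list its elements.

An element z ∈ Z(G) iff z commutes with every generator.
For example x⁸ is central: (x⁸)·x = x⁹ = x·(x⁸); (x⁸)·y = y⁻¹ = y·(x⁸).
Whereas x ∉ Z(G) since x·y = xy ≠ x⁷y⁻¹ = y·x.
Checking each of the 32 elements this way gives Z(G) = {e, x⁸}, of order 2.

Answer: {e, x⁸}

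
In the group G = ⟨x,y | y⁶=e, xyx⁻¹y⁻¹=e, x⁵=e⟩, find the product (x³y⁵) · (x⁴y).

Compute (x³y⁵) · (x⁴y) by multiplying left to right and reducing via the relations at each step:
  (x³y⁵) · x⁴ = x²y⁵
  (x²y⁵) · y = x²

Answer: x²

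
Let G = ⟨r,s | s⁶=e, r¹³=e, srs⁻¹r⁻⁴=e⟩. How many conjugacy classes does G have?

The conjugacy classes (representative and size) are:
  [e] (size 1), [r⁴] (size 6), [r¹¹] (size 6), [r⁷s] (size 13), [r⁸s²] (size 13), [r¹²s³] (size 13), [r⁵s⁴] (size 13), [r¹¹s⁵] (size 13).
Class equation: 1 + 6 + 6 + 13 + 13 + 13 + 13 + 13 = 78 = |G|. So G has 8 conjugacy classes.

Answer: 8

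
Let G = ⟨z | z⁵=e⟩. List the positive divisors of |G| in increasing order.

|G| = 5 = 5. By Lagrange's theorem the order of any subgroup divides 5; the divisors of 5 are 1, 5.

Answer: 1, 5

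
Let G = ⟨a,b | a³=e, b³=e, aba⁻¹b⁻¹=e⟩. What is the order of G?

Enumerate words in the generators, reducing via the relations: the distinct elements are
  {a, b, e, ab, a², b², ab², a²b, a²b²}.
No further products give new elements, so |G| = 9.

Answer: 9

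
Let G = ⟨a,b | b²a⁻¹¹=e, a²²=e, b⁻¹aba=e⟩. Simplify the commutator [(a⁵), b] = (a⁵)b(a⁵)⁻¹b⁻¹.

[(a⁵), b] = (a⁵)·b·(a⁵)⁻¹·b⁻¹.
  (a⁵) · b = a⁵b
  (a⁵b) · (a¹⁷) = a¹⁰b
  (a¹⁰b) · (b⁻¹) = a¹⁰

Answer: a¹⁰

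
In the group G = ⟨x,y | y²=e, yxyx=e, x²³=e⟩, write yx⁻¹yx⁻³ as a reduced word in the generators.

Multiply left to right, reducing at each step:
  y · x⁻¹ = xy
  (xy) · y = x
  x · x⁻³ = x²¹

Answer: x²¹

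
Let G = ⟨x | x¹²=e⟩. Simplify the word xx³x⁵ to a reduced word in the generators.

Multiply left to right, reducing at each step:
  x · x³ = x⁴
  (x⁴) · x⁵ = x⁹

Answer: x⁹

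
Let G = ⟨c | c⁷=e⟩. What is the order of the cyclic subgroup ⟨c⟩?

|⟨c⟩| equals the order of c. Compute successive powers until reaching e:
  c¹ = c, c² = c², c³ = c³, c⁴ = c⁴, c⁵ = c⁵, c⁶ = c⁶, c⁷ = e.
The smallest positive k with cᵏ = e is 7, so |⟨c⟩| = 7.

Answer: 7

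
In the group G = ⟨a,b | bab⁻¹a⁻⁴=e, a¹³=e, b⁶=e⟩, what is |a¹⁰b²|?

Compute successive powers until reaching e:
  (a¹⁰b²)¹ = a¹⁰b², (a¹⁰b²)² = ab⁴, (a¹⁰b²)³ = e.
The smallest positive k with (a¹⁰b²)ᵏ = e is 3.

Answer: 3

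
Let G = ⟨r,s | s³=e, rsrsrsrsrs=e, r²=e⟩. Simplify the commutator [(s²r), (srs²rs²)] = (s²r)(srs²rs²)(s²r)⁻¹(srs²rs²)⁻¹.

[(s²r), (srs²rs²)] = (s²r)·(srs²rs²)·(s²r)⁻¹·(srs²rs²)⁻¹.
  (s²r) · (srs²rs²) = s²rsrs²rs²
  (s²rsrs²rs²) · (rs) = s²rs²rsrs²
  (s²rs²rsrs²) · (srsrs²) = rsr

Answer: rsr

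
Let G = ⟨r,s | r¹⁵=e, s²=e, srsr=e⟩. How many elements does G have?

Enumerate words in the generators, reducing via the relations: the distinct elements are
  {e, r, s, rs, r², r³, r⁴, r⁵, r⁶, r⁷, r⁸, r⁹, r²s, r³s, r¹², r¹³, r¹¹, r¹⁰, r¹⁴, r⁴s, r⁵s, r⁶s, r⁷s, r⁸s, r⁹s, r¹²s, r¹³s, r¹¹s, r¹⁰s, r¹⁴s}.
No further products give new elements, so |G| = 30.

Answer: 30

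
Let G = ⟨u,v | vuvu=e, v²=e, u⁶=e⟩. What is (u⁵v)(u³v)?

Compute (u⁵v) · (u³v) by multiplying left to right and reducing via the relations at each step:
  (u⁵v) · u³ = u²v
  (u²v) · v = u²

Answer: u²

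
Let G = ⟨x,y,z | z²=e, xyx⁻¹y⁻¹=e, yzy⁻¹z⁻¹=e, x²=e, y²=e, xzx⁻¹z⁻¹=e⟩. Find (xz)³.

Compute successive powers of (xz), reducing at each step:
  (xz)²: (xz) · x = z;   z · z = e
  (xz)³: e · x = x;   x · z = xz

Answer: xz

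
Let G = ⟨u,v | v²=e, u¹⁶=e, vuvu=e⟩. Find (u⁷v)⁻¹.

The order of (u⁷v) is 2 (smallest k with (u⁷v)ᵏ = e), so (u⁷v)⁻¹ = (u⁷v)¹ = u⁷v.
Check: (u⁷v) · (u⁷v) → (u⁷v) · u⁷ = v;   v · v = e, giving e as required.

Answer: u⁷v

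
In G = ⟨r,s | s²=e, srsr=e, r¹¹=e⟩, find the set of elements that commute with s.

⟨s⟩ ⊆ C_G(s) since powers of s commute with s; so |C_G(s)| ≥ |⟨s⟩| = 2.
By orbit–stabilizer, |C_G(s)| = |G| / |conj. class of s| = 22 / 11 = 2.
The 2 elements commuting with s are {e, s}.

Answer: {e, s}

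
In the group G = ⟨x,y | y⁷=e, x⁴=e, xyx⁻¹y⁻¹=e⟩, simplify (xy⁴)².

Compute successive powers of (xy⁴), reducing at each step:
  (xy⁴)²: (xy⁴) · x = x²y⁴;   (x²y⁴) · y⁴ = x²y

Answer: x²y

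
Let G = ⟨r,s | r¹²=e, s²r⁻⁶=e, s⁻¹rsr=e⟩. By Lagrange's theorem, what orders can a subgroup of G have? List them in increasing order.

|G| = 24 = 2³ · 3. By Lagrange's theorem the order of any subgroup divides 24; the divisors of 24 are 1, 2, 3, 4, 6, 8, 12, 24.

Answer: 1, 2, 3, 4, 6, 8, 12, 24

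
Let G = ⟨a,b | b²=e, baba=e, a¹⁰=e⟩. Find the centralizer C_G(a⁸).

⟨a⁸⟩ ⊆ C_G(a⁸) since powers of a⁸ commute with a⁸; so |C_G(a⁸)| ≥ |⟨a⁸⟩| = 5.
By orbit–stabilizer, |C_G(a⁸)| = |G| / |conj. class of a⁸| = 20 / 2 = 10.
The 10 elements commuting with a⁸ are {e, a, a², a³, a⁴, a⁵, a⁶, a⁷, a⁸, a⁹}.

Answer: {e, a, a², a³, a⁴, a⁵, a⁶, a⁷, a⁸, a⁹}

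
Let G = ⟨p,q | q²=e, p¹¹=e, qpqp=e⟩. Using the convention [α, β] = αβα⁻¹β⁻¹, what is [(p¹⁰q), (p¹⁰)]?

[(p¹⁰q), (p¹⁰)] = (p¹⁰q)·(p¹⁰)·(p¹⁰q)⁻¹·(p¹⁰)⁻¹.
  (p¹⁰q) · (p¹⁰) = q
  q · (p¹⁰q) = p
  p · p = p²

Answer: p²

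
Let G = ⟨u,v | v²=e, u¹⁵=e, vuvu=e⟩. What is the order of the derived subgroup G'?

G' = [G, G] is generated by all commutators. The generator-pair commutators are: [u, v] = u².
The subgroup they normally generate is {e, u, u², u³, u⁴, u⁵, u⁶, u⁷, u⁸, u⁹, u¹⁰, u¹¹, u¹², u¹³, u¹⁴}, of order 15.
Check: |G/G'| = 30/15 = 2 is the order of the abelianisation.

Answer: 15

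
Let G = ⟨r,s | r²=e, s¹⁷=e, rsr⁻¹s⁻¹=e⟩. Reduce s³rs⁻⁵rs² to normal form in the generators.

Multiply left to right, reducing at each step:
  (s³) · r = rs³
  (rs³) · s⁻⁵ = rs¹⁵
  (rs¹⁵) · r = s¹⁵
  (s¹⁵) · s² = e

Answer: e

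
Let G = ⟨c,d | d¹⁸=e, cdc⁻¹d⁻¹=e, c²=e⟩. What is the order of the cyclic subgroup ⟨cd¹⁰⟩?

|⟨cd¹⁰⟩| equals the order of cd¹⁰. Compute successive powers until reaching e:
  (cd¹⁰)¹ = cd¹⁰, (cd¹⁰)² = d², (cd¹⁰)³ = cd¹², (cd¹⁰)⁴ = d⁴, (cd¹⁰)⁵ = cd¹⁴, (cd¹⁰)⁶ = d⁶, (cd¹⁰)⁷ = cd¹⁶, (cd¹⁰)⁸ = d⁸, (cd¹⁰)⁹ = c, (cd¹⁰)¹⁰ = d¹⁰, (cd¹⁰)¹¹ = cd², (cd¹⁰)¹² = d¹², (cd¹⁰)¹³ = cd⁴, (cd¹⁰)¹⁴ = d¹⁴, (cd¹⁰)¹⁵ = cd⁶, (cd¹⁰)¹⁶ = d¹⁶, (cd¹⁰)¹⁷ = cd⁸, (cd¹⁰)¹⁸ = e.
The smallest positive k with (cd¹⁰)ᵏ = e is 18, so |⟨cd¹⁰⟩| = 18.

Answer: 18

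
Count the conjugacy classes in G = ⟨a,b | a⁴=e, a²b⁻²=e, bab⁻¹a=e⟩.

The conjugacy classes (representative and size) are:
  [e] (size 1), [a³] (size 2), [a²] (size 1), [b⁻¹] (size 2), [ab] (size 2).
Class equation: 1 + 2 + 1 + 2 + 2 = 8 = |G|. So G has 5 conjugacy classes.

Answer: 5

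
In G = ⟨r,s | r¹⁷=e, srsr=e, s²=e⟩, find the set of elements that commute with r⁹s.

⟨r⁹s⟩ ⊆ C_G(r⁹s) since powers of r⁹s commute with r⁹s; so |C_G(r⁹s)| ≥ |⟨r⁹s⟩| = 2.
By orbit–stabilizer, |C_G(r⁹s)| = |G| / |conj. class of r⁹s| = 34 / 17 = 2.
The 2 elements commuting with r⁹s are {e, r⁹s}.

Answer: {e, r⁹s}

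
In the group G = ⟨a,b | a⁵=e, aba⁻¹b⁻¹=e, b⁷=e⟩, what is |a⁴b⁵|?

Compute successive powers until reaching e:
  (a⁴b⁵)¹ = a⁴b⁵, (a⁴b⁵)² = a³b³, (a⁴b⁵)³ = a²b, (a⁴b⁵)⁴ = ab⁶, (a⁴b⁵)⁵ = b⁴, (a⁴b⁵)⁶ = a⁴b², (a⁴b⁵)⁷ = a³, (a⁴b⁵)⁸ = a²b⁵, (a⁴b⁵)⁹ = ab³, (a⁴b⁵)¹⁰ = b, (a⁴b⁵)¹¹ = a⁴b⁶, (a⁴b⁵)¹² = a³b⁴, (a⁴b⁵)¹³ = a²b², (a⁴b⁵)¹⁴ = a, (a⁴b⁵)¹⁵ = b⁵, (a⁴b⁵)¹⁶ = a⁴b³, (a⁴b⁵)¹⁷ = a³b, (a⁴b⁵)¹⁸ = a²b⁶, (a⁴b⁵)¹⁹ = ab⁴, (a⁴b⁵)²⁰ = b², (a⁴b⁵)²¹ = a⁴, (a⁴b⁵)²² = a³b⁵, (a⁴b⁵)²³ = a²b³, (a⁴b⁵)²⁴ = ab, (a⁴b⁵)²⁵ = b⁶, (a⁴b⁵)²⁶ = a⁴b⁴, (a⁴b⁵)²⁷ = a³b², (a⁴b⁵)²⁸ = a², (a⁴b⁵)²⁹ = ab⁵, (a⁴b⁵)³⁰ = b³, (a⁴b⁵)³¹ = a⁴b, (a⁴b⁵)³² = a³b⁶, (a⁴b⁵)³³ = a²b⁴, (a⁴b⁵)³⁴ = ab², (a⁴b⁵)³⁵ = e.
The smallest positive k with (a⁴b⁵)ᵏ = e is 35.

Answer: 35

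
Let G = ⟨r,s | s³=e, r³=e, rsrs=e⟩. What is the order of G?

Enumerate words in the generators, reducing via the relations: the distinct elements are
  {e, r, s, rs, r², s², rs², r²s, sr², s²r, rs²r, r²s²}.
No further products give new elements, so |G| = 12.

Answer: 12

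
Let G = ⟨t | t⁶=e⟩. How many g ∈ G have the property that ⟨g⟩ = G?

G is cyclic of order 6. An element generates G iff its order is 6, and a cyclic group of order 6 has exactly φ(6) = 2 such elements.

Answer: 2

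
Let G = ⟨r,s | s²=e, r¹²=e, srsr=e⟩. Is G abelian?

r·s = rs but s·r = r¹¹s, so r·s ≠ s·r and G is not abelian.

Answer: No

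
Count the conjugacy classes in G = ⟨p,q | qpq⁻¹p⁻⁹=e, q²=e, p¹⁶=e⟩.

The conjugacy classes (representative and size) are:
  [e] (size 1), [p⁹] (size 2), [p²] (size 1), [p³] (size 2), [p⁴] (size 1), [p¹³] (size 2), [p⁶] (size 1), [p¹⁵] (size 2), [p⁸] (size 1), [p¹⁰] (size 1), [p¹²] (size 1), [p¹⁴] (size 1), [q] (size 2), [pq] (size 2), [p²q] (size 2), [p¹¹q] (size 2), [p⁴q] (size 2), [p¹³q] (size 2), [p¹⁴q] (size 2), [p¹⁵q] (size 2).
Class equation: 1 + 2 + 1 + 2 + 1 + 2 + 1 + 2 + 1 + 1 + 1 + 1 + 2 + 2 + 2 + 2 + 2 + 2 + 2 + 2 = 32 = |G|. So G has 20 conjugacy classes.

Answer: 20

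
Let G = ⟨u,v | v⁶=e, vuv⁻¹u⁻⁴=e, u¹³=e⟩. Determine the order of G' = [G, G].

G' = [G, G] is generated by all commutators. The generator-pair commutators are: [u, v] = u¹⁰.
The subgroup they normally generate is {e, u, u², u³, u⁴, u⁵, u⁶, u⁷, u⁸, u⁹, u¹⁰, u¹¹, u¹²}, of order 13.
Check: |G/G'| = 78/13 = 6 is the order of the abelianisation.

Answer: 13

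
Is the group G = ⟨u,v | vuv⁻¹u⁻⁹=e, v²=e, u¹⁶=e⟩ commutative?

u·v = uv but v·u = u⁹v, so u·v ≠ v·u and G is not abelian.

Answer: No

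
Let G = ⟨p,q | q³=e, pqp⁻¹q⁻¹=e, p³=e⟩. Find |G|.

Enumerate words in the generators, reducing via the relations: the distinct elements are
  {e, p, q, pq, p², q², pq², p²q, p²q²}.
No further products give new elements, so |G| = 9.

Answer: 9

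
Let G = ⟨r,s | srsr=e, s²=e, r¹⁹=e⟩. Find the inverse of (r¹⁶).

The order of (r¹⁶) is 19 (smallest k with (r¹⁶)ᵏ = e), so (r¹⁶)⁻¹ = (r¹⁶)¹⁸ = r³.
Check: (r¹⁶) · (r³) → (r¹⁶) · r³ = e, giving e as required.

Answer: r³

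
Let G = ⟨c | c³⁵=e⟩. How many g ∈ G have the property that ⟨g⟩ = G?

G is cyclic of order 35. An element generates G iff its order is 35, and a cyclic group of order 35 has exactly φ(35) = 24 such elements.

Answer: 24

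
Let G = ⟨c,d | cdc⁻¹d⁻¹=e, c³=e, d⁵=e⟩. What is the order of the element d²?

Compute successive powers until reaching e:
  (d²)¹ = d², (d²)² = d⁴, (d²)³ = d, (d²)⁴ = d³, (d²)⁵ = e.
The smallest positive k with (d²)ᵏ = e is 5.

Answer: 5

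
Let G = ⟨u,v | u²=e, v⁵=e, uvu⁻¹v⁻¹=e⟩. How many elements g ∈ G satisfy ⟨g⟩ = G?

G is cyclic of order 10. An element generates G iff its order is 10, and a cyclic group of order 10 has exactly φ(10) = 4 such elements.

Answer: 4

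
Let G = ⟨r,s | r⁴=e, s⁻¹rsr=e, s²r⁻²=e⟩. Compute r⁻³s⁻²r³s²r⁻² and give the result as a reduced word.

Multiply left to right, reducing at each step:
  r · s⁻² = r³
  (r³) · r³ = r²
  (r²) · s² = e
  e · r⁻² = r²

Answer: r²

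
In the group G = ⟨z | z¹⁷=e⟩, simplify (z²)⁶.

Compute successive powers of (z²), reducing at each step:
  (z²)²: (z²) · z² = z⁴
  (z²)³: (z⁴) · z² = z⁶
  (z²)⁴: (z⁶) · z² = z⁸
  (z²)⁵: (z⁸) · z² = z¹⁰
  (z²)⁶: (z¹⁰) · z² = z¹²

Answer: z¹²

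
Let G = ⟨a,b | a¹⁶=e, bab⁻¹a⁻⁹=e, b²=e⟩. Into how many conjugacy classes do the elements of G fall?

The conjugacy classes (representative and size) are:
  [e] (size 1), [a⁹] (size 2), [a²] (size 1), [a³] (size 2), [a⁴] (size 1), [a¹³] (size 2), [a⁶] (size 1), [a¹⁵] (size 2), [a⁸] (size 1), [a¹⁰] (size 1), [a¹²] (size 1), [a¹⁴] (size 1), [b] (size 2), [ab] (size 2), [a²b] (size 2), [a¹¹b] (size 2), [a⁴b] (size 2), [a¹³b] (size 2), [a¹⁴b] (size 2), [a¹⁵b] (size 2).
Class equation: 1 + 2 + 1 + 2 + 1 + 2 + 1 + 2 + 1 + 1 + 1 + 1 + 2 + 2 + 2 + 2 + 2 + 2 + 2 + 2 = 32 = |G|. So G has 20 conjugacy classes.

Answer: 20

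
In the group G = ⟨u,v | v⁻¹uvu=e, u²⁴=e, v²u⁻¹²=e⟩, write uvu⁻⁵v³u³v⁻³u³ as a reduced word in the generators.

Multiply left to right, reducing at each step:
  u · v = uv
  (uv) · u⁻⁵ = u⁶v
  (u⁶v) · v³ = u⁶
  (u⁶) · u³ = u⁹
  (u⁹) · v⁻³ = u⁹v
  (u⁹v) · u³ = u⁶v

Answer: u⁶v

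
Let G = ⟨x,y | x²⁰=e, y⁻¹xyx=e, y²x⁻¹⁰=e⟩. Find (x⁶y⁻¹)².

Compute successive powers of (x⁶y⁻¹), reducing at each step:
  (x⁶y⁻¹)²: (x⁶y⁻¹) · x⁶ = y⁻¹;   (y⁻¹) · y⁻¹ = x¹⁰

Answer: x¹⁰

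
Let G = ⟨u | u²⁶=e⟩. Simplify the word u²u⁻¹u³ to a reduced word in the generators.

Multiply left to right, reducing at each step:
  (u²) · u⁻¹ = u
  u · u³ = u⁴

Answer: u⁴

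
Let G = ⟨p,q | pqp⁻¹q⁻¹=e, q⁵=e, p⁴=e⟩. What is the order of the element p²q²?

Compute successive powers until reaching e:
  (p²q²)¹ = p²q², (p²q²)² = q⁴, (p²q²)³ = p²q, (p²q²)⁴ = q³, (p²q²)⁵ = p², (p²q²)⁶ = q², (p²q²)⁷ = p²q⁴, (p²q²)⁸ = q, (p²q²)⁹ = p²q³, (p²q²)¹⁰ = e.
The smallest positive k with (p²q²)ᵏ = e is 10.

Answer: 10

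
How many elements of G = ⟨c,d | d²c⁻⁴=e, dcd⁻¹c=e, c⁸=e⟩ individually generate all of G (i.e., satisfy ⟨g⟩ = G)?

⟨g⟩ = G would require ord(g) = |G| = 16, but the maximum element order in G is 8 < 16. So G is not cyclic and no single element generates it: the count is 0.

Answer: 0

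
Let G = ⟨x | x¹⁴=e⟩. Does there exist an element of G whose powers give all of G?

|G| = 14. The element x has order 14 (its powers give 14 distinct elements), so ⟨x⟩ = G and G is cyclic.

Answer: Yes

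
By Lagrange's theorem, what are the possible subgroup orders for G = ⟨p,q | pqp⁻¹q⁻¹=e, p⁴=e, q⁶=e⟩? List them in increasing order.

|G| = 24 = 2³ · 3. By Lagrange's theorem the order of any subgroup divides 24; the divisors of 24 are 1, 2, 3, 4, 6, 8, 12, 24.

Answer: 1, 2, 3, 4, 6, 8, 12, 24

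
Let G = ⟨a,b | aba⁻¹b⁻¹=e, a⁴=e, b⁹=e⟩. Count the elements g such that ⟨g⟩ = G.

G is cyclic of order 36. An element generates G iff its order is 36, and a cyclic group of order 36 has exactly φ(36) = 12 such elements.

Answer: 12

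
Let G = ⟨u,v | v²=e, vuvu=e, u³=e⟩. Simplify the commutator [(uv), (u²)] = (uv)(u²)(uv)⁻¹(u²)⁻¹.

[(uv), (u²)] = (uv)·(u²)·(uv)⁻¹·(u²)⁻¹.
  (uv) · (u²) = u²v
  (u²v) · (uv) = u
  u · u = u²

Answer: u²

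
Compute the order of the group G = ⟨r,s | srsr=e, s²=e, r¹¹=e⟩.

Enumerate words in the generators, reducing via the relations: the distinct elements are
  {e, r, s, rs, r², r³, r⁴, r⁵, r⁶, r⁷, r⁸, r⁹, r²s, r³s, r¹⁰, r⁴s, r⁵s, r⁶s, r⁷s, r⁸s, r⁹s, r¹⁰s}.
No further products give new elements, so |G| = 22.

Answer: 22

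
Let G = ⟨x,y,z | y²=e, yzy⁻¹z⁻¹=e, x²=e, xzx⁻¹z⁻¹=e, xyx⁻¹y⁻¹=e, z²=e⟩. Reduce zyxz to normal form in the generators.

Multiply left to right, reducing at each step:
  z · y = yz
  (yz) · x = xyz
  (xyz) · z = xy

Answer: xy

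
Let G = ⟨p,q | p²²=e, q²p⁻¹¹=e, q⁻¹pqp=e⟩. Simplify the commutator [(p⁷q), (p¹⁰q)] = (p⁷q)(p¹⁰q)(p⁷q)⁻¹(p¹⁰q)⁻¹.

[(p⁷q), (p¹⁰q)] = (p⁷q)·(p¹⁰q)·(p⁷q)⁻¹·(p¹⁰q)⁻¹.
  (p⁷q) · (p¹⁰q) = p⁸
  (p⁸) · (p⁷q⁻¹) = p⁴q
  (p⁴q) · (p¹⁰q⁻¹) = p¹⁶

Answer: p¹⁶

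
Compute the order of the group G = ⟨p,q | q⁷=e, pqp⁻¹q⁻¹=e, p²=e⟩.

Enumerate words in the generators, reducing via the relations: the distinct elements are
  {e, p, q, pq, q², q³, q⁴, q⁵, q⁶, pq², pq³, pq⁴, pq⁵, pq⁶}.
No further products give new elements, so |G| = 14.

Answer: 14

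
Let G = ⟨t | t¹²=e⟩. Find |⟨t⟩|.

|⟨t⟩| equals the order of t. Compute successive powers until reaching e:
  t¹ = t, t² = t², t³ = t³, t⁴ = t⁴, t⁵ = t⁵, t⁶ = t⁶, t⁷ = t⁷, t⁸ = t⁸, t⁹ = t⁹, t¹⁰ = t¹⁰, t¹¹ = t¹¹, t¹² = e.
The smallest positive k with tᵏ = e is 12, so |⟨t⟩| = 12.

Answer: 12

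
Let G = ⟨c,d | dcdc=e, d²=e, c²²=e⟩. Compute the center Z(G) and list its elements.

An element z ∈ Z(G) iff z commutes with every generator.
For example c¹¹ is central: (c¹¹)·c = c¹² = c·(c¹¹); (c¹¹)·d = c¹¹d = d·(c¹¹).
Whereas c ∉ Z(G) since c·d = cd ≠ c²¹d = d·c.
Checking each of the 44 elements this way gives Z(G) = {e, c¹¹}, of order 2.

Answer: {e, c¹¹}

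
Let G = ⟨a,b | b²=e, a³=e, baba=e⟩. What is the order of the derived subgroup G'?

G' = [G, G] is generated by all commutators. The generator-pair commutators are: [a, b] = a².
The subgroup they normally generate is {e, a, a²}, of order 3.
Check: |G/G'| = 6/3 = 2 is the order of the abelianisation.

Answer: 3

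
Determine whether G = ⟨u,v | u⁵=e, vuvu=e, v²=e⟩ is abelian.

u·v = uv but v·u = u⁴v, so u·v ≠ v·u and G is not abelian.

Answer: No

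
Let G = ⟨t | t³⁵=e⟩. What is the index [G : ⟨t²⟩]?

First find ord(t²) by computing successive powers:
  (t²)¹ = t², (t²)² = t⁴, (t²)³ = t⁶, (t²)⁴ = t⁸, (t²)⁵ = t¹⁰, (t²)⁶ = t¹², (t²)⁷ = t¹⁴, (t²)⁸ = t¹⁶, (t²)⁹ = t¹⁸, (t²)¹⁰ = t²⁰, (t²)¹¹ = t²², (t²)¹² = t²⁴, (t²)¹³ = t²⁶, (t²)¹⁴ = t²⁸, (t²)¹⁵ = t³⁰, (t²)¹⁶ = t³², (t²)¹⁷ = t³⁴, (t²)¹⁸ = t, (t²)¹⁹ = t³, (t²)²⁰ = t⁵, (t²)²¹ = t⁷, (t²)²² = t⁹, (t²)²³ = t¹¹, (t²)²⁴ = t¹³, (t²)²⁵ = t¹⁵, (t²)²⁶ = t¹⁷, (t²)²⁷ = t¹⁹, (t²)²⁸ = t²¹, (t²)²⁹ = t²³, (t²)³⁰ = t²⁵, (t²)³¹ = t²⁷, (t²)³² = t²⁹, (t²)³³ = t³¹, (t²)³⁴ = t³³, (t²)³⁵ = e.
So |⟨t²⟩| = ord(t²) = 35. With |G| = 35, by Lagrange [G : ⟨t²⟩] = 35/35 = 1.

Answer: 1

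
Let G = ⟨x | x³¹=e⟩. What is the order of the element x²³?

Compute successive powers until reaching e:
  (x²³)¹ = x²³, (x²³)² = x¹⁵, (x²³)³ = x⁷, (x²³)⁴ = x³⁰, (x²³)⁵ = x²², (x²³)⁶ = x¹⁴, (x²³)⁷ = x⁶, (x²³)⁸ = x²⁹, (x²³)⁹ = x²¹, (x²³)¹⁰ = x¹³, (x²³)¹¹ = x⁵, (x²³)¹² = x²⁸, (x²³)¹³ = x²⁰, (x²³)¹⁴ = x¹², (x²³)¹⁵ = x⁴, (x²³)¹⁶ = x²⁷, (x²³)¹⁷ = x¹⁹, (x²³)¹⁸ = x¹¹, (x²³)¹⁹ = x³, (x²³)²⁰ = x²⁶, (x²³)²¹ = x¹⁸, (x²³)²² = x¹⁰, (x²³)²³ = x², (x²³)²⁴ = x²⁵, (x²³)²⁵ = x¹⁷, (x²³)²⁶ = x⁹, (x²³)²⁷ = x, (x²³)²⁸ = x²⁴, (x²³)²⁹ = x¹⁶, (x²³)³⁰ = x⁸, (x²³)³¹ = e.
The smallest positive k with (x²³)ᵏ = e is 31.

Answer: 31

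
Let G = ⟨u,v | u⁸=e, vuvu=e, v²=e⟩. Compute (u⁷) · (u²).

Compute (u⁷) · (u²) by multiplying left to right and reducing via the relations at each step:
  (u⁷) · u² = u

Answer: u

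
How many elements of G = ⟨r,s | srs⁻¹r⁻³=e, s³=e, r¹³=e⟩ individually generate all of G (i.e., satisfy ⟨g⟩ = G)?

⟨g⟩ = G would require ord(g) = |G| = 39, but the maximum element order in G is 13 < 39. So G is not cyclic and no single element generates it: the count is 0.

Answer: 0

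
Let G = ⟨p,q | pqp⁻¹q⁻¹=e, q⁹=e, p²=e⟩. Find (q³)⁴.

Compute successive powers of (q³), reducing at each step:
  (q³)²: (q³) · q³ = q⁶
  (q³)³: (q⁶) · q³ = e
  (q³)⁴: e · q³ = q³

Answer: q³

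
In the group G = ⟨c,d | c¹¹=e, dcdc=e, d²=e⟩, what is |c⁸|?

Compute successive powers until reaching e:
  (c⁸)¹ = c⁸, (c⁸)² = c⁵, (c⁸)³ = c², (c⁸)⁴ = c¹⁰, (c⁸)⁵ = c⁷, (c⁸)⁶ = c⁴, (c⁸)⁷ = c, (c⁸)⁸ = c⁹, (c⁸)⁹ = c⁶, (c⁸)¹⁰ = c³, (c⁸)¹¹ = e.
The smallest positive k with (c⁸)ᵏ = e is 11.

Answer: 11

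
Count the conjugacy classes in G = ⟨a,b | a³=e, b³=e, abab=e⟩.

The conjugacy classes (representative and size) are:
  [e] (size 1), [ba²] (size 4), [b²a] (size 4), [a²b²] (size 3).
Class equation: 1 + 4 + 4 + 3 = 12 = |G|. So G has 4 conjugacy classes.

Answer: 4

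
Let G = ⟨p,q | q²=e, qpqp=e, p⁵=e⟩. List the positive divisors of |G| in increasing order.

|G| = 10 = 2 · 5. By Lagrange's theorem the order of any subgroup divides 10; the divisors of 10 are 1, 2, 5, 10.

Answer: 1, 2, 5, 10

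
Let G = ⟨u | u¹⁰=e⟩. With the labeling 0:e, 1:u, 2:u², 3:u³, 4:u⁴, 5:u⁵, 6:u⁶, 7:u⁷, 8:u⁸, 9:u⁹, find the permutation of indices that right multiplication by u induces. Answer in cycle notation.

(0 1 2 3 4 5 6 7 8 9)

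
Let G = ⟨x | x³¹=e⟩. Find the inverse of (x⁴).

The order of (x⁴) is 31 (smallest k with (x⁴)ᵏ = e), so (x⁴)⁻¹ = (x⁴)³⁰ = x²⁷.
Check: (x⁴) · (x²⁷) → (x⁴) · x²⁷ = e, giving e as required.

Answer: x²⁷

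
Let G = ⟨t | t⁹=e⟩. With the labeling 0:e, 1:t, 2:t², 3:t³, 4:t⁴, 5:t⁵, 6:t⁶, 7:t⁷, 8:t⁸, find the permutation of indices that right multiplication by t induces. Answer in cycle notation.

(0 1 2 3 4 5 6 7 8)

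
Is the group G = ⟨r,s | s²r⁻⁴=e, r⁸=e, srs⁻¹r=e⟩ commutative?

r·s = rs but s·r = r³s⁻¹, so r·s ≠ s·r and G is not abelian.

Answer: No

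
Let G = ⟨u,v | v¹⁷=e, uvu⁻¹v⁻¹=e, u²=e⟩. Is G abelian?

Each pair of generators commutes: u·v = uv = v·u. Since the generators pairwise commute, every element of G commutes with every other, so G is abelian.

Answer: Yes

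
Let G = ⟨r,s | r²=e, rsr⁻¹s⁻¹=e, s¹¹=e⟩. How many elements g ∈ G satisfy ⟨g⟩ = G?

G is cyclic of order 22. An element generates G iff its order is 22, and a cyclic group of order 22 has exactly φ(22) = 10 such elements.

Answer: 10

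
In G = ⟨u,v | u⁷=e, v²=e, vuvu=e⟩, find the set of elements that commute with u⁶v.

⟨u⁶v⟩ ⊆ C_G(u⁶v) since powers of u⁶v commute with u⁶v; so |C_G(u⁶v)| ≥ |⟨u⁶v⟩| = 2.
By orbit–stabilizer, |C_G(u⁶v)| = |G| / |conj. class of u⁶v| = 14 / 7 = 2.
The 2 elements commuting with u⁶v are {e, u⁶v}.

Answer: {e, u⁶v}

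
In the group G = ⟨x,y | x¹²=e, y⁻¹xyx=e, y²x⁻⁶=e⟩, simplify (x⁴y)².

Compute successive powers of (x⁴y), reducing at each step:
  (x⁴y)²: (x⁴y) · x⁴ = y;   y · y = x⁶

Answer: x⁶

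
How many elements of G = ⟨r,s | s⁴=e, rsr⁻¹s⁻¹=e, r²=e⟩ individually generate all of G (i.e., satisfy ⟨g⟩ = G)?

⟨g⟩ = G would require ord(g) = |G| = 8, but the maximum element order in G is 4 < 8. So G is not cyclic and no single element generates it: the count is 0.

Answer: 0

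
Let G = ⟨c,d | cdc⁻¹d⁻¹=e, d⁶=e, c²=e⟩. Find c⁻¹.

The order of c is 2 (smallest k with cᵏ = e), so c⁻¹ = c¹ = c.
Check: c · c → c · c = e, giving e as required.

Answer: c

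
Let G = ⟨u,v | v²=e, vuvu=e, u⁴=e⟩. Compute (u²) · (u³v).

Compute (u²) · (u³v) by multiplying left to right and reducing via the relations at each step:
  (u²) · u³ = u
  u · v = uv

Answer: uv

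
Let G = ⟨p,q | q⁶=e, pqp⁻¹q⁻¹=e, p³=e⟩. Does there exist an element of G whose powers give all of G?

|G| = 18, but the maximum element order in G is 6 < 18. No single element generates all of G, so G is not cyclic.

Answer: No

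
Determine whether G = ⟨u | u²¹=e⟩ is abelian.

G has a single generator, so G is cyclic and hence abelian.

Answer: Yes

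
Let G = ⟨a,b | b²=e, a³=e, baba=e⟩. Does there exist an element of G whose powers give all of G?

Every cyclic group is abelian. But a·b = ab while b·a = a²b, so a·b ≠ b·a and G is not abelian. Hence G is not cyclic.

Answer: No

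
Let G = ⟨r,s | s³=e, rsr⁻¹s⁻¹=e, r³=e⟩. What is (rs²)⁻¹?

The order of (rs²) is 3 (smallest k with (rs²)ᵏ = e), so (rs²)⁻¹ = (rs²)² = r²s.
Check: (rs²) · (r²s) → (rs²) · r² = s²;   (s²) · s = e, giving e as required.

Answer: r²s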